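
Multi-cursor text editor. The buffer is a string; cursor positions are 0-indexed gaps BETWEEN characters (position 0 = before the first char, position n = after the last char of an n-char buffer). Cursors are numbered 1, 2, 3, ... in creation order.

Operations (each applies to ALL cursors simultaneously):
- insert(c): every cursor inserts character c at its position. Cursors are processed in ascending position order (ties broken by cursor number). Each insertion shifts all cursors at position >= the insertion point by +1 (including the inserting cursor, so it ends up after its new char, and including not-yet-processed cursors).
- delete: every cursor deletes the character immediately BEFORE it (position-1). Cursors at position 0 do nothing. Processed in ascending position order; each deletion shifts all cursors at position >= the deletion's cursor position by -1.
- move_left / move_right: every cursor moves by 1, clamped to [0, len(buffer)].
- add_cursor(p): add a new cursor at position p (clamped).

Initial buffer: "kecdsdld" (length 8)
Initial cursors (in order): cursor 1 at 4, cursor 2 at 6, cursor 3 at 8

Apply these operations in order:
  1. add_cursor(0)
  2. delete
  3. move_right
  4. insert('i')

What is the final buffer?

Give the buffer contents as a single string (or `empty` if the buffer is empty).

After op 1 (add_cursor(0)): buffer="kecdsdld" (len 8), cursors c4@0 c1@4 c2@6 c3@8, authorship ........
After op 2 (delete): buffer="kecsl" (len 5), cursors c4@0 c1@3 c2@4 c3@5, authorship .....
After op 3 (move_right): buffer="kecsl" (len 5), cursors c4@1 c1@4 c2@5 c3@5, authorship .....
After op 4 (insert('i')): buffer="kiecsilii" (len 9), cursors c4@2 c1@6 c2@9 c3@9, authorship .4...1.23

Answer: kiecsilii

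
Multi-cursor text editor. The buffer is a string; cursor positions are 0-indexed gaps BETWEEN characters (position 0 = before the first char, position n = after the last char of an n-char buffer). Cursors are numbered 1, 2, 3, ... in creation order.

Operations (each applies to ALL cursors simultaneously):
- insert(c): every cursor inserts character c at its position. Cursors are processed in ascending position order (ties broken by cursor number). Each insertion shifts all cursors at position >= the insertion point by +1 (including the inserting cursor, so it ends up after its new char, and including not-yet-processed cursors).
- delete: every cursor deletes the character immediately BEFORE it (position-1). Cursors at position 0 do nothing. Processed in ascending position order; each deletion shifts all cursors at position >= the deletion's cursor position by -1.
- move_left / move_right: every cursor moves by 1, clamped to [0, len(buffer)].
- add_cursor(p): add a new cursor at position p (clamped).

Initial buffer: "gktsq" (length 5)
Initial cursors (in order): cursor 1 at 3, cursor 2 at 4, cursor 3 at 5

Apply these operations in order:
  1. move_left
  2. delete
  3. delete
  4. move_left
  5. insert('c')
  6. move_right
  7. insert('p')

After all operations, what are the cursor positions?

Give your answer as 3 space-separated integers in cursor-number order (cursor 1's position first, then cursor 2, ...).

After op 1 (move_left): buffer="gktsq" (len 5), cursors c1@2 c2@3 c3@4, authorship .....
After op 2 (delete): buffer="gq" (len 2), cursors c1@1 c2@1 c3@1, authorship ..
After op 3 (delete): buffer="q" (len 1), cursors c1@0 c2@0 c3@0, authorship .
After op 4 (move_left): buffer="q" (len 1), cursors c1@0 c2@0 c3@0, authorship .
After op 5 (insert('c')): buffer="cccq" (len 4), cursors c1@3 c2@3 c3@3, authorship 123.
After op 6 (move_right): buffer="cccq" (len 4), cursors c1@4 c2@4 c3@4, authorship 123.
After op 7 (insert('p')): buffer="cccqppp" (len 7), cursors c1@7 c2@7 c3@7, authorship 123.123

Answer: 7 7 7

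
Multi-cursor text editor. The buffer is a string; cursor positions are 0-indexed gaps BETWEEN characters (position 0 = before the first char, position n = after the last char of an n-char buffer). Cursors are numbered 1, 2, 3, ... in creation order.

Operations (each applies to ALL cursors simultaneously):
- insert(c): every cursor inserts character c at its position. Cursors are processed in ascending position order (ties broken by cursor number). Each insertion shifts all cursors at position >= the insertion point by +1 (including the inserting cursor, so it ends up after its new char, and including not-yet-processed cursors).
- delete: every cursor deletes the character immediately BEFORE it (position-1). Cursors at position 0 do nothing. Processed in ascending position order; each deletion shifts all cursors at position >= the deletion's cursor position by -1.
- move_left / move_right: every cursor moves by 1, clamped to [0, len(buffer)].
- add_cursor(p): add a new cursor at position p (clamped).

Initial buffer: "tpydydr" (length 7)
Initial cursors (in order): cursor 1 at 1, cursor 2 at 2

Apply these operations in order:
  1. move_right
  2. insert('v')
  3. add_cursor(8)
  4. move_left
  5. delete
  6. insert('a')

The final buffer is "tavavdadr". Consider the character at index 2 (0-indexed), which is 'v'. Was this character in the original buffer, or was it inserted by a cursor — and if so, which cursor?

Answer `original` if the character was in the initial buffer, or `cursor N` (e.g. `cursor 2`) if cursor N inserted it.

After op 1 (move_right): buffer="tpydydr" (len 7), cursors c1@2 c2@3, authorship .......
After op 2 (insert('v')): buffer="tpvyvdydr" (len 9), cursors c1@3 c2@5, authorship ..1.2....
After op 3 (add_cursor(8)): buffer="tpvyvdydr" (len 9), cursors c1@3 c2@5 c3@8, authorship ..1.2....
After op 4 (move_left): buffer="tpvyvdydr" (len 9), cursors c1@2 c2@4 c3@7, authorship ..1.2....
After op 5 (delete): buffer="tvvddr" (len 6), cursors c1@1 c2@2 c3@4, authorship .12...
After op 6 (insert('a')): buffer="tavavdadr" (len 9), cursors c1@2 c2@4 c3@7, authorship .1122.3..
Authorship (.=original, N=cursor N): . 1 1 2 2 . 3 . .
Index 2: author = 1

Answer: cursor 1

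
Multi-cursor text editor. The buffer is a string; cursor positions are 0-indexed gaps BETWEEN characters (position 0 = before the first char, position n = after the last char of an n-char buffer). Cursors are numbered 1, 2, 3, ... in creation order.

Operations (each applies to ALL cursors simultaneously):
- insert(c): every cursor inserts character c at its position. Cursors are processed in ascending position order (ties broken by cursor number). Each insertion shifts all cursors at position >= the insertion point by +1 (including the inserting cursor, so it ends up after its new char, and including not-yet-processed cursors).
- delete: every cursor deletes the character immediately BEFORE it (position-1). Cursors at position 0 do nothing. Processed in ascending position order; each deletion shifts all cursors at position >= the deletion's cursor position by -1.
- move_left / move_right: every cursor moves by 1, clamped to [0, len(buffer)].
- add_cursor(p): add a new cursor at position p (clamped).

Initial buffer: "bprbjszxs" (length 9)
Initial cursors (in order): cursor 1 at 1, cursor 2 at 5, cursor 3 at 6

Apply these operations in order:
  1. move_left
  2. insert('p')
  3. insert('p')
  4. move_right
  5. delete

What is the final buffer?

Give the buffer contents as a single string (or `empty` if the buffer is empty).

After op 1 (move_left): buffer="bprbjszxs" (len 9), cursors c1@0 c2@4 c3@5, authorship .........
After op 2 (insert('p')): buffer="pbprbpjpszxs" (len 12), cursors c1@1 c2@6 c3@8, authorship 1....2.3....
After op 3 (insert('p')): buffer="ppbprbppjppszxs" (len 15), cursors c1@2 c2@8 c3@11, authorship 11....22.33....
After op 4 (move_right): buffer="ppbprbppjppszxs" (len 15), cursors c1@3 c2@9 c3@12, authorship 11....22.33....
After op 5 (delete): buffer="ppprbppppzxs" (len 12), cursors c1@2 c2@7 c3@9, authorship 11...2233...

Answer: ppprbppppzxs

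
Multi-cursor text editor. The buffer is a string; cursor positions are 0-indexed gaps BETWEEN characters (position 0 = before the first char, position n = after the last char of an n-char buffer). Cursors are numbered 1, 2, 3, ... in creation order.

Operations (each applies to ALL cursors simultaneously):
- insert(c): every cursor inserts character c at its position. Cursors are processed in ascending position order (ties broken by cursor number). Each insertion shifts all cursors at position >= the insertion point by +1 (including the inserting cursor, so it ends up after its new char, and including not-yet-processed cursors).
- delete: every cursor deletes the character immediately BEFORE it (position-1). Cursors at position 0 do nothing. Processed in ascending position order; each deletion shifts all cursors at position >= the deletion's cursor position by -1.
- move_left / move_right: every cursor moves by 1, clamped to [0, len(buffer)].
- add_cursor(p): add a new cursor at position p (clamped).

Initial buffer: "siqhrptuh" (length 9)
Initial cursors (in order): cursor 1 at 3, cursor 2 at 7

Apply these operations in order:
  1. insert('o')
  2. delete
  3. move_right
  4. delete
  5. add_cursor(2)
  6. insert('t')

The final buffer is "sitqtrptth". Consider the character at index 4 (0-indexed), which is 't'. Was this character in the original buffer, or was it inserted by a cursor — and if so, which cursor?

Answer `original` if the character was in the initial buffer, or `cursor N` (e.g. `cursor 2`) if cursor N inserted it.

Answer: cursor 1

Derivation:
After op 1 (insert('o')): buffer="siqohrptouh" (len 11), cursors c1@4 c2@9, authorship ...1....2..
After op 2 (delete): buffer="siqhrptuh" (len 9), cursors c1@3 c2@7, authorship .........
After op 3 (move_right): buffer="siqhrptuh" (len 9), cursors c1@4 c2@8, authorship .........
After op 4 (delete): buffer="siqrpth" (len 7), cursors c1@3 c2@6, authorship .......
After op 5 (add_cursor(2)): buffer="siqrpth" (len 7), cursors c3@2 c1@3 c2@6, authorship .......
After op 6 (insert('t')): buffer="sitqtrptth" (len 10), cursors c3@3 c1@5 c2@9, authorship ..3.1...2.
Authorship (.=original, N=cursor N): . . 3 . 1 . . . 2 .
Index 4: author = 1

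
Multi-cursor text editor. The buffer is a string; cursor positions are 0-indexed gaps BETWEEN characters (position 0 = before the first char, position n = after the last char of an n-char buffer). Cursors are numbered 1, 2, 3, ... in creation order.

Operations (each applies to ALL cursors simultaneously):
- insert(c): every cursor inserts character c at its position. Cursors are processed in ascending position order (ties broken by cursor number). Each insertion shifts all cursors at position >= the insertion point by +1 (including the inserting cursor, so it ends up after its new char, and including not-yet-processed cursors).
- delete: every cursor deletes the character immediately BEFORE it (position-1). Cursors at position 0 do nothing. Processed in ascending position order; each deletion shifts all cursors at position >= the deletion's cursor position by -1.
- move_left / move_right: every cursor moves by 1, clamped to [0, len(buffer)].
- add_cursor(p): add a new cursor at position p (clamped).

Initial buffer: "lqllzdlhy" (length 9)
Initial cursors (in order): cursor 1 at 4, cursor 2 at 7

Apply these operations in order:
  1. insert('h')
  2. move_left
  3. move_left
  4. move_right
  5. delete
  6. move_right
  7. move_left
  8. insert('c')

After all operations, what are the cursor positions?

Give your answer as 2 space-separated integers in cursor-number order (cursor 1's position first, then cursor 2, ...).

Answer: 4 8

Derivation:
After op 1 (insert('h')): buffer="lqllhzdlhhy" (len 11), cursors c1@5 c2@9, authorship ....1...2..
After op 2 (move_left): buffer="lqllhzdlhhy" (len 11), cursors c1@4 c2@8, authorship ....1...2..
After op 3 (move_left): buffer="lqllhzdlhhy" (len 11), cursors c1@3 c2@7, authorship ....1...2..
After op 4 (move_right): buffer="lqllhzdlhhy" (len 11), cursors c1@4 c2@8, authorship ....1...2..
After op 5 (delete): buffer="lqlhzdhhy" (len 9), cursors c1@3 c2@6, authorship ...1..2..
After op 6 (move_right): buffer="lqlhzdhhy" (len 9), cursors c1@4 c2@7, authorship ...1..2..
After op 7 (move_left): buffer="lqlhzdhhy" (len 9), cursors c1@3 c2@6, authorship ...1..2..
After op 8 (insert('c')): buffer="lqlchzdchhy" (len 11), cursors c1@4 c2@8, authorship ...11..22..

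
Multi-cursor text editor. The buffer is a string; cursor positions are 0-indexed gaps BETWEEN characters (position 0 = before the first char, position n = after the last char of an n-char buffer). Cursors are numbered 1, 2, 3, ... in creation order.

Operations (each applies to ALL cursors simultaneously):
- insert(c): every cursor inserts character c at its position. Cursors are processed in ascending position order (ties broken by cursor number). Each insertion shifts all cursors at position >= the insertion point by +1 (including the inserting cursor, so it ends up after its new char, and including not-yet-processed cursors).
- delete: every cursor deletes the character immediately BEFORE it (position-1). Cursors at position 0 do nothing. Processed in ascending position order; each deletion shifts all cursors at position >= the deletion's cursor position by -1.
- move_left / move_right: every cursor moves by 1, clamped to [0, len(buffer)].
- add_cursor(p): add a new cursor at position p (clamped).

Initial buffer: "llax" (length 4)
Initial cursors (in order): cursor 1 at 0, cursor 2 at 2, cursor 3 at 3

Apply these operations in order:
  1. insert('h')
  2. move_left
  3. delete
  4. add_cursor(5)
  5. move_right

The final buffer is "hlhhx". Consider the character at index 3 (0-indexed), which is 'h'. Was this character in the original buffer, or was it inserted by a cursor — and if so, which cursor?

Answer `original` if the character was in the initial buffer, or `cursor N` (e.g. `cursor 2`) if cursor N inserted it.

Answer: cursor 3

Derivation:
After op 1 (insert('h')): buffer="hllhahx" (len 7), cursors c1@1 c2@4 c3@6, authorship 1..2.3.
After op 2 (move_left): buffer="hllhahx" (len 7), cursors c1@0 c2@3 c3@5, authorship 1..2.3.
After op 3 (delete): buffer="hlhhx" (len 5), cursors c1@0 c2@2 c3@3, authorship 1.23.
After op 4 (add_cursor(5)): buffer="hlhhx" (len 5), cursors c1@0 c2@2 c3@3 c4@5, authorship 1.23.
After op 5 (move_right): buffer="hlhhx" (len 5), cursors c1@1 c2@3 c3@4 c4@5, authorship 1.23.
Authorship (.=original, N=cursor N): 1 . 2 3 .
Index 3: author = 3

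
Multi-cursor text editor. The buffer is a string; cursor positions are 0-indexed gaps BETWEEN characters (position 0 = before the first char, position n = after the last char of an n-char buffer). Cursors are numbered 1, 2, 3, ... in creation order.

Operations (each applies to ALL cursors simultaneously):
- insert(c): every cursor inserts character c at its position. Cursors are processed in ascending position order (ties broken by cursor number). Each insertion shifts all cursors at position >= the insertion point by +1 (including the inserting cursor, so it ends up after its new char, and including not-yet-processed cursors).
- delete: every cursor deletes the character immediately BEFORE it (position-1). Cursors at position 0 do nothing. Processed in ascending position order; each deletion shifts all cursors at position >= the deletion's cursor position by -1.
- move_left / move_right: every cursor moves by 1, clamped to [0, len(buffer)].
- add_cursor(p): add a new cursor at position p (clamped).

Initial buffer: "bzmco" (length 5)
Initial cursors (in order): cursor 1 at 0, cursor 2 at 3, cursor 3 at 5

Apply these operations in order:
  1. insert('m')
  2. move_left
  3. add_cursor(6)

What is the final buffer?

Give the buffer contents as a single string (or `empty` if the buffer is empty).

Answer: mbzmmcom

Derivation:
After op 1 (insert('m')): buffer="mbzmmcom" (len 8), cursors c1@1 c2@5 c3@8, authorship 1...2..3
After op 2 (move_left): buffer="mbzmmcom" (len 8), cursors c1@0 c2@4 c3@7, authorship 1...2..3
After op 3 (add_cursor(6)): buffer="mbzmmcom" (len 8), cursors c1@0 c2@4 c4@6 c3@7, authorship 1...2..3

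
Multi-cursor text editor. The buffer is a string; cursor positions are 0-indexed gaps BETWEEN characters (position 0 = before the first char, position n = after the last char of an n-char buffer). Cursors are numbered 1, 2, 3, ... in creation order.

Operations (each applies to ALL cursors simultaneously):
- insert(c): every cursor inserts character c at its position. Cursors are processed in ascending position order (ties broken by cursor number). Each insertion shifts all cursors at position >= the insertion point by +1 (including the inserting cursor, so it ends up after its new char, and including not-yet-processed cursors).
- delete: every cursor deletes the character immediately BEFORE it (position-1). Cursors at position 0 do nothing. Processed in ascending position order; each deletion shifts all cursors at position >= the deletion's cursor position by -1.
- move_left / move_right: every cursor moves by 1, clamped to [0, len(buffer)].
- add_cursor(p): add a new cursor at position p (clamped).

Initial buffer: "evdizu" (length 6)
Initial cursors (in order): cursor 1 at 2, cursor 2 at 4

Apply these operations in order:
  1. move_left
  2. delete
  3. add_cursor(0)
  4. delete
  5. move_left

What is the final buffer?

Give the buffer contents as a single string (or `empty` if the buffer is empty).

After op 1 (move_left): buffer="evdizu" (len 6), cursors c1@1 c2@3, authorship ......
After op 2 (delete): buffer="vizu" (len 4), cursors c1@0 c2@1, authorship ....
After op 3 (add_cursor(0)): buffer="vizu" (len 4), cursors c1@0 c3@0 c2@1, authorship ....
After op 4 (delete): buffer="izu" (len 3), cursors c1@0 c2@0 c3@0, authorship ...
After op 5 (move_left): buffer="izu" (len 3), cursors c1@0 c2@0 c3@0, authorship ...

Answer: izu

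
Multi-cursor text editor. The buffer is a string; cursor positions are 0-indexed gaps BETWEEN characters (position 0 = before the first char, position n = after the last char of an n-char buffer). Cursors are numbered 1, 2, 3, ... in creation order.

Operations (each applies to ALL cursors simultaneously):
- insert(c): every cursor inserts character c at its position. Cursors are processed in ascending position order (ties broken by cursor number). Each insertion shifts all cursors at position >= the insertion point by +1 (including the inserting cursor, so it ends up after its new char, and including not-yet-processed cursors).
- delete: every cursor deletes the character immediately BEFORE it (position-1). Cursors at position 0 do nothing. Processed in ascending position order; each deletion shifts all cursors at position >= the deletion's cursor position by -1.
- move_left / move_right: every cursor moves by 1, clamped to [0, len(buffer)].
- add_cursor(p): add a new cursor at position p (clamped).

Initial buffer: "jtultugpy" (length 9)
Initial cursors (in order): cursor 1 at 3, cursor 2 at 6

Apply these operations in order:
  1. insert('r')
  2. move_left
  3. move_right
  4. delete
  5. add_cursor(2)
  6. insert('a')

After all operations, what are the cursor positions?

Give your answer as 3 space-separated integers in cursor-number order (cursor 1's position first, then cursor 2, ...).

Answer: 5 9 3

Derivation:
After op 1 (insert('r')): buffer="jturlturgpy" (len 11), cursors c1@4 c2@8, authorship ...1...2...
After op 2 (move_left): buffer="jturlturgpy" (len 11), cursors c1@3 c2@7, authorship ...1...2...
After op 3 (move_right): buffer="jturlturgpy" (len 11), cursors c1@4 c2@8, authorship ...1...2...
After op 4 (delete): buffer="jtultugpy" (len 9), cursors c1@3 c2@6, authorship .........
After op 5 (add_cursor(2)): buffer="jtultugpy" (len 9), cursors c3@2 c1@3 c2@6, authorship .........
After op 6 (insert('a')): buffer="jtaualtuagpy" (len 12), cursors c3@3 c1@5 c2@9, authorship ..3.1...2...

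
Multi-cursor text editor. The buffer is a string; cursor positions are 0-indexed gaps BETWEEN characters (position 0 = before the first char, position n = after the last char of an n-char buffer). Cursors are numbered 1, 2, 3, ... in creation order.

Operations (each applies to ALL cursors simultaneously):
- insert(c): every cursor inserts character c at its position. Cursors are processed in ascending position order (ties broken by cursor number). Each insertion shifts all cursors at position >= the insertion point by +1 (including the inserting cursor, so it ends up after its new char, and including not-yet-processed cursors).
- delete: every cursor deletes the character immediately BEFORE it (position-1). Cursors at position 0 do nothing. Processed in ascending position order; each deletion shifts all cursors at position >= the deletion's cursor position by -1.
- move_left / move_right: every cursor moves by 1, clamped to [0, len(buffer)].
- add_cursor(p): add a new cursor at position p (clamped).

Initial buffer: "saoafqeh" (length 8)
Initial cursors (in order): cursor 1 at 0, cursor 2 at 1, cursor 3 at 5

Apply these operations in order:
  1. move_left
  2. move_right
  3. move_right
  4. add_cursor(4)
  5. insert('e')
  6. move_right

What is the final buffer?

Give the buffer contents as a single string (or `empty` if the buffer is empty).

After op 1 (move_left): buffer="saoafqeh" (len 8), cursors c1@0 c2@0 c3@4, authorship ........
After op 2 (move_right): buffer="saoafqeh" (len 8), cursors c1@1 c2@1 c3@5, authorship ........
After op 3 (move_right): buffer="saoafqeh" (len 8), cursors c1@2 c2@2 c3@6, authorship ........
After op 4 (add_cursor(4)): buffer="saoafqeh" (len 8), cursors c1@2 c2@2 c4@4 c3@6, authorship ........
After op 5 (insert('e')): buffer="saeeoaefqeeh" (len 12), cursors c1@4 c2@4 c4@7 c3@10, authorship ..12..4..3..
After op 6 (move_right): buffer="saeeoaefqeeh" (len 12), cursors c1@5 c2@5 c4@8 c3@11, authorship ..12..4..3..

Answer: saeeoaefqeeh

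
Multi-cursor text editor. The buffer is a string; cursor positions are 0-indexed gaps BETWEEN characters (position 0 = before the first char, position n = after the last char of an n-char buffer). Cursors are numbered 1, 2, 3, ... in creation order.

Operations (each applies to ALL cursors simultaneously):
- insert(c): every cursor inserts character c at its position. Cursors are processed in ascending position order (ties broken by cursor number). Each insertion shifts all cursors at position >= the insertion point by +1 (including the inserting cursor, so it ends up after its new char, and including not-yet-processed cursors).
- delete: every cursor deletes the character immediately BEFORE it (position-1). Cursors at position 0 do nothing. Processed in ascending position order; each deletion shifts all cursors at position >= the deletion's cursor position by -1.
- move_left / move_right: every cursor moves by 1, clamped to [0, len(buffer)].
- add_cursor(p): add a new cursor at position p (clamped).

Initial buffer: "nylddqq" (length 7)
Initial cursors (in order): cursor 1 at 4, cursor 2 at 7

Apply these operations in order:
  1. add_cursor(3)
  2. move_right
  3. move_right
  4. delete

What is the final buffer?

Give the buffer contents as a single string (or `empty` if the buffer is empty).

Answer: nyld

Derivation:
After op 1 (add_cursor(3)): buffer="nylddqq" (len 7), cursors c3@3 c1@4 c2@7, authorship .......
After op 2 (move_right): buffer="nylddqq" (len 7), cursors c3@4 c1@5 c2@7, authorship .......
After op 3 (move_right): buffer="nylddqq" (len 7), cursors c3@5 c1@6 c2@7, authorship .......
After op 4 (delete): buffer="nyld" (len 4), cursors c1@4 c2@4 c3@4, authorship ....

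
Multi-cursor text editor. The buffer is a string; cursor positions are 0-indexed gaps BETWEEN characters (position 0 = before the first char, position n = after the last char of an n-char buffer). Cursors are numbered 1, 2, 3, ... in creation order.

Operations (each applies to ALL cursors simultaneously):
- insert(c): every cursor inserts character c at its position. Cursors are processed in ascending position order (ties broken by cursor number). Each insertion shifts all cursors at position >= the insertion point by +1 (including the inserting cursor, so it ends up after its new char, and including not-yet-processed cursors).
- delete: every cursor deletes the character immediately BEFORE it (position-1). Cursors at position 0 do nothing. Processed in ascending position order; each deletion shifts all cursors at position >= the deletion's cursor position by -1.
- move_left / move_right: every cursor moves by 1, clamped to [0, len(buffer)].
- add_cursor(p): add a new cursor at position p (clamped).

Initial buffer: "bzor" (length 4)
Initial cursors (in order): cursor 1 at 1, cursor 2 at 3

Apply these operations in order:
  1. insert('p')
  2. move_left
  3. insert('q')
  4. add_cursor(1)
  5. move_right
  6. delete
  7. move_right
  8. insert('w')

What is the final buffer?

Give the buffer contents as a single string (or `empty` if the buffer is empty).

After op 1 (insert('p')): buffer="bpzopr" (len 6), cursors c1@2 c2@5, authorship .1..2.
After op 2 (move_left): buffer="bpzopr" (len 6), cursors c1@1 c2@4, authorship .1..2.
After op 3 (insert('q')): buffer="bqpzoqpr" (len 8), cursors c1@2 c2@6, authorship .11..22.
After op 4 (add_cursor(1)): buffer="bqpzoqpr" (len 8), cursors c3@1 c1@2 c2@6, authorship .11..22.
After op 5 (move_right): buffer="bqpzoqpr" (len 8), cursors c3@2 c1@3 c2@7, authorship .11..22.
After op 6 (delete): buffer="bzoqr" (len 5), cursors c1@1 c3@1 c2@4, authorship ...2.
After op 7 (move_right): buffer="bzoqr" (len 5), cursors c1@2 c3@2 c2@5, authorship ...2.
After op 8 (insert('w')): buffer="bzwwoqrw" (len 8), cursors c1@4 c3@4 c2@8, authorship ..13.2.2

Answer: bzwwoqrw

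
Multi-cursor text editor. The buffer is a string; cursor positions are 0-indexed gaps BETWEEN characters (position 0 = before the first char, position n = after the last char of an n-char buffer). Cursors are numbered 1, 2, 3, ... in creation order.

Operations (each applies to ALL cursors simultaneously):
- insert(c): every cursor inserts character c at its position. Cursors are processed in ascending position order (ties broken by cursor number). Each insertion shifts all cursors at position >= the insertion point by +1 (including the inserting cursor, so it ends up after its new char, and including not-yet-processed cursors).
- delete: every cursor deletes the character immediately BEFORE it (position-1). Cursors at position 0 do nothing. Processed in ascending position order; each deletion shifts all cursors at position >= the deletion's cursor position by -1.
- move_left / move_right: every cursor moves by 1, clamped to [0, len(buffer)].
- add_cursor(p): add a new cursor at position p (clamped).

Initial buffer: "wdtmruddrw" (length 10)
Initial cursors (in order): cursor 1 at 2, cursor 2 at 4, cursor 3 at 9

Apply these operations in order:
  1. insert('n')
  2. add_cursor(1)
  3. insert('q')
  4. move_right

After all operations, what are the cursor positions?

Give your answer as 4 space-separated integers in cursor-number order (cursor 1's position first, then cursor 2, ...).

After op 1 (insert('n')): buffer="wdntmnruddrnw" (len 13), cursors c1@3 c2@6 c3@12, authorship ..1..2.....3.
After op 2 (add_cursor(1)): buffer="wdntmnruddrnw" (len 13), cursors c4@1 c1@3 c2@6 c3@12, authorship ..1..2.....3.
After op 3 (insert('q')): buffer="wqdnqtmnqruddrnqw" (len 17), cursors c4@2 c1@5 c2@9 c3@16, authorship .4.11..22.....33.
After op 4 (move_right): buffer="wqdnqtmnqruddrnqw" (len 17), cursors c4@3 c1@6 c2@10 c3@17, authorship .4.11..22.....33.

Answer: 6 10 17 3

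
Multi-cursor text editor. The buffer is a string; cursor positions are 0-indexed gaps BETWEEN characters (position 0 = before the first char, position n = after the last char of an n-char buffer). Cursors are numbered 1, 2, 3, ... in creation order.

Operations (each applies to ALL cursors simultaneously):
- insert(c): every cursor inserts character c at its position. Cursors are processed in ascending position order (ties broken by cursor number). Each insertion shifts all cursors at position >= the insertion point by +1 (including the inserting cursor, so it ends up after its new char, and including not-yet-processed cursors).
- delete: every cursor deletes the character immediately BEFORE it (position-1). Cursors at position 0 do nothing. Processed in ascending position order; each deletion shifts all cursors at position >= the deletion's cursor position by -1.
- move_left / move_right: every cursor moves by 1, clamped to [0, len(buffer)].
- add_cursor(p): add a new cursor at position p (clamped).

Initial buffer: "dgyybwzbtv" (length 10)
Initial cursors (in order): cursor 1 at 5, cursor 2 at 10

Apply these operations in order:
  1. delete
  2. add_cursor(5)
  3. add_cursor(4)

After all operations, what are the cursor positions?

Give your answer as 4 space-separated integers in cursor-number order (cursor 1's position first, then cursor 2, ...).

After op 1 (delete): buffer="dgyywzbt" (len 8), cursors c1@4 c2@8, authorship ........
After op 2 (add_cursor(5)): buffer="dgyywzbt" (len 8), cursors c1@4 c3@5 c2@8, authorship ........
After op 3 (add_cursor(4)): buffer="dgyywzbt" (len 8), cursors c1@4 c4@4 c3@5 c2@8, authorship ........

Answer: 4 8 5 4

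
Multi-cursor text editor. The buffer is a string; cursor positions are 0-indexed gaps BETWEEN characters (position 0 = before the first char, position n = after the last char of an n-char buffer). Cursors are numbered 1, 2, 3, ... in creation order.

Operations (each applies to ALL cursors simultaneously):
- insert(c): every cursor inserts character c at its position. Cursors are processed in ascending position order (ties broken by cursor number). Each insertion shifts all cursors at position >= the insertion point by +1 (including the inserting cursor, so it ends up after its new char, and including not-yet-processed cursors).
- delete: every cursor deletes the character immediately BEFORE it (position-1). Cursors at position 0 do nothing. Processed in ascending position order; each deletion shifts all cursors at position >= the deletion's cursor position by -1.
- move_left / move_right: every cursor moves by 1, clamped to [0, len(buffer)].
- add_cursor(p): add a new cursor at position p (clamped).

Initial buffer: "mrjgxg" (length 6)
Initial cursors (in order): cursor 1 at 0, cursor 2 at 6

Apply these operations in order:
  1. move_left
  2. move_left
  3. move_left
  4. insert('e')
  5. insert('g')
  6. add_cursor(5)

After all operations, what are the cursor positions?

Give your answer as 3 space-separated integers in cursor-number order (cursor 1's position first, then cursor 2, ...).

After op 1 (move_left): buffer="mrjgxg" (len 6), cursors c1@0 c2@5, authorship ......
After op 2 (move_left): buffer="mrjgxg" (len 6), cursors c1@0 c2@4, authorship ......
After op 3 (move_left): buffer="mrjgxg" (len 6), cursors c1@0 c2@3, authorship ......
After op 4 (insert('e')): buffer="emrjegxg" (len 8), cursors c1@1 c2@5, authorship 1...2...
After op 5 (insert('g')): buffer="egmrjeggxg" (len 10), cursors c1@2 c2@7, authorship 11...22...
After op 6 (add_cursor(5)): buffer="egmrjeggxg" (len 10), cursors c1@2 c3@5 c2@7, authorship 11...22...

Answer: 2 7 5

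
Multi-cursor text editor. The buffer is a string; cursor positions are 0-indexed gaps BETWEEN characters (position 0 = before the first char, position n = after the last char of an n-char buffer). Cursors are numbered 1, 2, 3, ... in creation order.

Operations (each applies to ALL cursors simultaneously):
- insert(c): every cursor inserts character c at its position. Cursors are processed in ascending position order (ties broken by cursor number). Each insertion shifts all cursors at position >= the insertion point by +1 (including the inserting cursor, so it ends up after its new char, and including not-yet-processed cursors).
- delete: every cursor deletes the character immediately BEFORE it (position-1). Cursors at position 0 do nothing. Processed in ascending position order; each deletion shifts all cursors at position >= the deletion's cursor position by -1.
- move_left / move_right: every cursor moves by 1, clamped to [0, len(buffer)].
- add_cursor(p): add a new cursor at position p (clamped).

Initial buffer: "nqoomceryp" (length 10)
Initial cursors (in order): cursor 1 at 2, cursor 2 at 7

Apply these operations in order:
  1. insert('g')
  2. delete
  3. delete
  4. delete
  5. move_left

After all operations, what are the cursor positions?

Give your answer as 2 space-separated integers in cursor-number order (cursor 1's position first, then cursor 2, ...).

Answer: 0 2

Derivation:
After op 1 (insert('g')): buffer="nqgoomcegryp" (len 12), cursors c1@3 c2@9, authorship ..1.....2...
After op 2 (delete): buffer="nqoomceryp" (len 10), cursors c1@2 c2@7, authorship ..........
After op 3 (delete): buffer="noomcryp" (len 8), cursors c1@1 c2@5, authorship ........
After op 4 (delete): buffer="oomryp" (len 6), cursors c1@0 c2@3, authorship ......
After op 5 (move_left): buffer="oomryp" (len 6), cursors c1@0 c2@2, authorship ......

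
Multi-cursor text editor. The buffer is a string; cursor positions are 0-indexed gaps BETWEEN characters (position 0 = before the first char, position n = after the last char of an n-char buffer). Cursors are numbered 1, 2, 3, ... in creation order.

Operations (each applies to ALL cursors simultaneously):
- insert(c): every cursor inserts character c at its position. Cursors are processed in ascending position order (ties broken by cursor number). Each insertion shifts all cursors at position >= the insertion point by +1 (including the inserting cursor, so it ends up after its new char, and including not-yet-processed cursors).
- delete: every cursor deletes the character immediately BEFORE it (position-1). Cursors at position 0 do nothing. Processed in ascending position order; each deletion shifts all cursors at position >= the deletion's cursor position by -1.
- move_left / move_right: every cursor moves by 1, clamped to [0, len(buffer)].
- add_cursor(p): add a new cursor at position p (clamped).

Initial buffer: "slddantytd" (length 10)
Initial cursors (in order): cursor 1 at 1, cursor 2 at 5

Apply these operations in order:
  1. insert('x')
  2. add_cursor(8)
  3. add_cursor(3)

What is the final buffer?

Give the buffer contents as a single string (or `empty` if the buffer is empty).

Answer: sxlddaxntytd

Derivation:
After op 1 (insert('x')): buffer="sxlddaxntytd" (len 12), cursors c1@2 c2@7, authorship .1....2.....
After op 2 (add_cursor(8)): buffer="sxlddaxntytd" (len 12), cursors c1@2 c2@7 c3@8, authorship .1....2.....
After op 3 (add_cursor(3)): buffer="sxlddaxntytd" (len 12), cursors c1@2 c4@3 c2@7 c3@8, authorship .1....2.....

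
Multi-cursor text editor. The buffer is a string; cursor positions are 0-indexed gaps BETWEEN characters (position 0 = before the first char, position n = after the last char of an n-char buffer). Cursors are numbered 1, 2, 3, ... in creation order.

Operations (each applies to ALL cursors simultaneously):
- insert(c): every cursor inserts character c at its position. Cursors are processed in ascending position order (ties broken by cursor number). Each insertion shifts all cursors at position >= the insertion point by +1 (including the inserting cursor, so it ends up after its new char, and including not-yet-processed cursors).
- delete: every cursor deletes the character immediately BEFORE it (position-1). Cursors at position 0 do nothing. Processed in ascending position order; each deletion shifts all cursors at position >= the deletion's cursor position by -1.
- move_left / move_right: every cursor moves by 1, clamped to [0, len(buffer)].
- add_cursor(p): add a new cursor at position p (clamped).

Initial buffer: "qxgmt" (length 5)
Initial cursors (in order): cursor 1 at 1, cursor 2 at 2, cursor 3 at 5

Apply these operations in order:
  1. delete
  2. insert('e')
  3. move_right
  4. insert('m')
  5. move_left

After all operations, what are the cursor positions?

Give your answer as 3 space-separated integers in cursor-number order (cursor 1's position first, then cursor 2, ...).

After op 1 (delete): buffer="gm" (len 2), cursors c1@0 c2@0 c3@2, authorship ..
After op 2 (insert('e')): buffer="eegme" (len 5), cursors c1@2 c2@2 c3@5, authorship 12..3
After op 3 (move_right): buffer="eegme" (len 5), cursors c1@3 c2@3 c3@5, authorship 12..3
After op 4 (insert('m')): buffer="eegmmmem" (len 8), cursors c1@5 c2@5 c3@8, authorship 12.12.33
After op 5 (move_left): buffer="eegmmmem" (len 8), cursors c1@4 c2@4 c3@7, authorship 12.12.33

Answer: 4 4 7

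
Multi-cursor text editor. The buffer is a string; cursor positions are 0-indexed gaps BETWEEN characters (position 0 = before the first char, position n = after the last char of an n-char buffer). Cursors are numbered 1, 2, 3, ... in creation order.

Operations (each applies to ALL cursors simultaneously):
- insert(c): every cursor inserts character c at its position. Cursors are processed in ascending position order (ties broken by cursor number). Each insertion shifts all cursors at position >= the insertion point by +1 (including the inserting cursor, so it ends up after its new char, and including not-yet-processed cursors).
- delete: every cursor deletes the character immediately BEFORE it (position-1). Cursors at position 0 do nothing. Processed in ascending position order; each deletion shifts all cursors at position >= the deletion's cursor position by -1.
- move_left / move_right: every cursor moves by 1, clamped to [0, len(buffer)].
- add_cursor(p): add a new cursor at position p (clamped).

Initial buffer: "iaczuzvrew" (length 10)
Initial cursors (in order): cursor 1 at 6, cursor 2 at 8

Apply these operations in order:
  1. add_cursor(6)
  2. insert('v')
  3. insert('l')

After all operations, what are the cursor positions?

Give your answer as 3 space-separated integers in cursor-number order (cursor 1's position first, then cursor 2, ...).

Answer: 10 14 10

Derivation:
After op 1 (add_cursor(6)): buffer="iaczuzvrew" (len 10), cursors c1@6 c3@6 c2@8, authorship ..........
After op 2 (insert('v')): buffer="iaczuzvvvrvew" (len 13), cursors c1@8 c3@8 c2@11, authorship ......13..2..
After op 3 (insert('l')): buffer="iaczuzvvllvrvlew" (len 16), cursors c1@10 c3@10 c2@14, authorship ......1313..22..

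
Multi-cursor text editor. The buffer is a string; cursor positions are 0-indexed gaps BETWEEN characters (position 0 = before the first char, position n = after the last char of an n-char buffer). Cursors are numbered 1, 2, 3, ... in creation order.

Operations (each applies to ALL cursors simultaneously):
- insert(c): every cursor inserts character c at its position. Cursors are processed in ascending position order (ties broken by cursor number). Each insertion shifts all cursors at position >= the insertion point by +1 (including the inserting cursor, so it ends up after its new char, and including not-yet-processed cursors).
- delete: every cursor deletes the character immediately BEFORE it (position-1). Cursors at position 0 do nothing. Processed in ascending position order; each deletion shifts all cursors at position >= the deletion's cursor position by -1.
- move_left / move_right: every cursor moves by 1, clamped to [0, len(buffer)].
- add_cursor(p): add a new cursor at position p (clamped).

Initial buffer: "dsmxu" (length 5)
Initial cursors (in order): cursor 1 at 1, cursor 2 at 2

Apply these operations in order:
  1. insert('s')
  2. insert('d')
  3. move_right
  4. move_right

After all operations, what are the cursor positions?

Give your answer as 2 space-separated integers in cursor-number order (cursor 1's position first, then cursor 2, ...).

After op 1 (insert('s')): buffer="dsssmxu" (len 7), cursors c1@2 c2@4, authorship .1.2...
After op 2 (insert('d')): buffer="dsdssdmxu" (len 9), cursors c1@3 c2@6, authorship .11.22...
After op 3 (move_right): buffer="dsdssdmxu" (len 9), cursors c1@4 c2@7, authorship .11.22...
After op 4 (move_right): buffer="dsdssdmxu" (len 9), cursors c1@5 c2@8, authorship .11.22...

Answer: 5 8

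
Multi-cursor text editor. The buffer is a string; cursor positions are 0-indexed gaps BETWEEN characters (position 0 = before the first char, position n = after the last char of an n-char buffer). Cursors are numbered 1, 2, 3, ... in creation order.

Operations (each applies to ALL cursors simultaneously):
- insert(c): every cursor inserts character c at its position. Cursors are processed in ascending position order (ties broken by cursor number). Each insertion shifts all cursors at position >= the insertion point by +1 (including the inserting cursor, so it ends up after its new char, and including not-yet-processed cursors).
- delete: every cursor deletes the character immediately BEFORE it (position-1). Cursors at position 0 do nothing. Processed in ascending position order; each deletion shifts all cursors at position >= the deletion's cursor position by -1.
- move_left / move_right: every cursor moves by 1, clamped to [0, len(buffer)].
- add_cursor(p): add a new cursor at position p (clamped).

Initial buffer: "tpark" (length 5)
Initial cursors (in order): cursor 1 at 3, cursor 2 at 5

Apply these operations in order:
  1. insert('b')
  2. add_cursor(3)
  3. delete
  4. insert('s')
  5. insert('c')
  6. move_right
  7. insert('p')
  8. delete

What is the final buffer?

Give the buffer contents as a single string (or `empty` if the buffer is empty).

After op 1 (insert('b')): buffer="tpabrkb" (len 7), cursors c1@4 c2@7, authorship ...1..2
After op 2 (add_cursor(3)): buffer="tpabrkb" (len 7), cursors c3@3 c1@4 c2@7, authorship ...1..2
After op 3 (delete): buffer="tprk" (len 4), cursors c1@2 c3@2 c2@4, authorship ....
After op 4 (insert('s')): buffer="tpssrks" (len 7), cursors c1@4 c3@4 c2@7, authorship ..13..2
After op 5 (insert('c')): buffer="tpssccrksc" (len 10), cursors c1@6 c3@6 c2@10, authorship ..1313..22
After op 6 (move_right): buffer="tpssccrksc" (len 10), cursors c1@7 c3@7 c2@10, authorship ..1313..22
After op 7 (insert('p')): buffer="tpssccrppkscp" (len 13), cursors c1@9 c3@9 c2@13, authorship ..1313.13.222
After op 8 (delete): buffer="tpssccrksc" (len 10), cursors c1@7 c3@7 c2@10, authorship ..1313..22

Answer: tpssccrksc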